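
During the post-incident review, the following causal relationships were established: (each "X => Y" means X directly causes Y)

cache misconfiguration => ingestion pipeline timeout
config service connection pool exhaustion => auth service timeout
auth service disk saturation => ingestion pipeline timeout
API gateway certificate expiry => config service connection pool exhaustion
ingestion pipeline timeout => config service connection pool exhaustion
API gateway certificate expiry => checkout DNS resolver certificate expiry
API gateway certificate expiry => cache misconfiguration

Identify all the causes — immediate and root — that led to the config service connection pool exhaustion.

the API gateway certificate expiry, the auth service disk saturation, the cache misconfiguration, the ingestion pipeline timeout

Immediate causes of the config service connection pool exhaustion: the API gateway certificate expiry, the ingestion pipeline timeout.
Further upstream: the cache misconfiguration, the auth service disk saturation.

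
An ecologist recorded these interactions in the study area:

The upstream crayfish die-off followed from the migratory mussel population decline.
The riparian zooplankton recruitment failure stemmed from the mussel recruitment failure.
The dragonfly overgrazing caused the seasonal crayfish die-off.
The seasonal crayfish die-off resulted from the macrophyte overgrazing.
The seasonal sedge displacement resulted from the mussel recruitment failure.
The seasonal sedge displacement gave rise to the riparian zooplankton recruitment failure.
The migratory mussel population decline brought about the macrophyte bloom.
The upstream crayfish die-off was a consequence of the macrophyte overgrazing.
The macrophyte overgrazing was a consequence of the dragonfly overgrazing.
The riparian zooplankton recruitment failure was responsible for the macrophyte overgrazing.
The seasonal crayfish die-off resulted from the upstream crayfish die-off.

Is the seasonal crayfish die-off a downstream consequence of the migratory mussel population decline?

Yes

There is a causal chain: the migratory mussel population decline → the upstream crayfish die-off → the seasonal crayfish die-off.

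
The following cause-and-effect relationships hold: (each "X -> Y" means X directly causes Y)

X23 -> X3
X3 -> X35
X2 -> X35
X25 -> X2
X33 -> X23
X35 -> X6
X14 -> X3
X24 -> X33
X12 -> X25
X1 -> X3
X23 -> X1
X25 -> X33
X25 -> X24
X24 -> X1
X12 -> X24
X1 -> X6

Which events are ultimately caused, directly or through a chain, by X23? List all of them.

Direct effects: X1, X3.
2 steps out: X35, X6.
Not reachable from it: X12, X25, X2, X24, X33, X14.

X1, X3, X35, X6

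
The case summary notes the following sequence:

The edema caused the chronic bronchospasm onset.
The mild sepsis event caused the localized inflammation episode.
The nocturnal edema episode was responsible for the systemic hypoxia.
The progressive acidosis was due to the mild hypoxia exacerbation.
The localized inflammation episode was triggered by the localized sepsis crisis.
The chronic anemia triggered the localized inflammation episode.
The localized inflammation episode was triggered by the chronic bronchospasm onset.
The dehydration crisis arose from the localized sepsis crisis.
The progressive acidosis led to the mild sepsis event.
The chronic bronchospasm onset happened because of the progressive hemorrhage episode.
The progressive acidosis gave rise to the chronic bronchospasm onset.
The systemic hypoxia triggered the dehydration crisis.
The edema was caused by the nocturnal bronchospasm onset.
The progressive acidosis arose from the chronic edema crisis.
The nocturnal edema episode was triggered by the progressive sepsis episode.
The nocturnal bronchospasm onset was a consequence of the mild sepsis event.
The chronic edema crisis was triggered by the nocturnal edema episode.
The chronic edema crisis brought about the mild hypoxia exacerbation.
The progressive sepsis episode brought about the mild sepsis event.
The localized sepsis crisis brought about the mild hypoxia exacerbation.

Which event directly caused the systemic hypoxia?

Upstream contributors include the progressive sepsis episode, but only the nocturnal edema episode feeds directly into the systemic hypoxia.

the nocturnal edema episode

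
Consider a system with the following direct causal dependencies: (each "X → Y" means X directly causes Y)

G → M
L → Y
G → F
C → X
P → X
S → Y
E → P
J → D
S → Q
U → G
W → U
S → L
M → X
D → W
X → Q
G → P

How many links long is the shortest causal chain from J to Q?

Shortest chain: J → D → W → U → G → M → X → Q.

7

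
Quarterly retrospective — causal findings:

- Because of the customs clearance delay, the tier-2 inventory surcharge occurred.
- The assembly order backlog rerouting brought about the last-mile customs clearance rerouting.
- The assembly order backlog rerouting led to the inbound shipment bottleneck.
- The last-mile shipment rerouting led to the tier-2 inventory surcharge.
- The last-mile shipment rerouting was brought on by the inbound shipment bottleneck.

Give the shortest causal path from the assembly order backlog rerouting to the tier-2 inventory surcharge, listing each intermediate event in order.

the assembly order backlog rerouting → the inbound shipment bottleneck → the last-mile shipment rerouting → the tier-2 inventory surcharge

the assembly order backlog rerouting → the inbound shipment bottleneck
the inbound shipment bottleneck → the last-mile shipment rerouting
the last-mile shipment rerouting → the tier-2 inventory surcharge
Length: 3 steps.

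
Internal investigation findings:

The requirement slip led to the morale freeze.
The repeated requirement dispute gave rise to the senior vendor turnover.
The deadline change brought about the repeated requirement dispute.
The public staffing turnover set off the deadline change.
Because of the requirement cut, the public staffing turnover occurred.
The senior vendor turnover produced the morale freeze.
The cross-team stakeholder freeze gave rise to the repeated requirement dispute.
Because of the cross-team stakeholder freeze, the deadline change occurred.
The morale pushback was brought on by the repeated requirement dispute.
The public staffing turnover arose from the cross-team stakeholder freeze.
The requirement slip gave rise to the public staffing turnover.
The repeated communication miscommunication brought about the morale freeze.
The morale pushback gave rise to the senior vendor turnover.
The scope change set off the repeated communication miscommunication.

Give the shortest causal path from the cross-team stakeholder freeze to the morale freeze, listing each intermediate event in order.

the cross-team stakeholder freeze → the repeated requirement dispute
the repeated requirement dispute → the senior vendor turnover
the senior vendor turnover → the morale freeze
Length: 3 steps.

the cross-team stakeholder freeze → the repeated requirement dispute → the senior vendor turnover → the morale freeze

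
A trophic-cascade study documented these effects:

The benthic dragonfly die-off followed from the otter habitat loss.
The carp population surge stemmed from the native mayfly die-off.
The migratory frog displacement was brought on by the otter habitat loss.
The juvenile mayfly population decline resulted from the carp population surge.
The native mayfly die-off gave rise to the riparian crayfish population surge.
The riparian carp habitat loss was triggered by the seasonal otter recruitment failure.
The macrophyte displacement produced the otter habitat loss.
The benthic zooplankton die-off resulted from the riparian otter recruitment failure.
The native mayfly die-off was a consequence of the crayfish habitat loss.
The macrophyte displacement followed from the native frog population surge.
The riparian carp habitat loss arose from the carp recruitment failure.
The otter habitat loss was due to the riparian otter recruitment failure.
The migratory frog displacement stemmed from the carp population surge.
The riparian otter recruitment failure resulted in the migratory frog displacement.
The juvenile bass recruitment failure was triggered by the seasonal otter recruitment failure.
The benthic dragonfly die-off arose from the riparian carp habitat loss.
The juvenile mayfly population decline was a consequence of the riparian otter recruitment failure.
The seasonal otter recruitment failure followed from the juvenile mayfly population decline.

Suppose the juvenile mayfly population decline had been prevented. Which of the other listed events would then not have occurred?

Downstream of the juvenile mayfly population decline: the seasonal otter recruitment failure, the riparian carp habitat loss, the juvenile bass recruitment failure, the benthic dragonfly die-off.
Of those, still caused via another path: the riparian carp habitat loss, the benthic dragonfly die-off.
The remainder have no surviving cause.

the juvenile bass recruitment failure, the seasonal otter recruitment failure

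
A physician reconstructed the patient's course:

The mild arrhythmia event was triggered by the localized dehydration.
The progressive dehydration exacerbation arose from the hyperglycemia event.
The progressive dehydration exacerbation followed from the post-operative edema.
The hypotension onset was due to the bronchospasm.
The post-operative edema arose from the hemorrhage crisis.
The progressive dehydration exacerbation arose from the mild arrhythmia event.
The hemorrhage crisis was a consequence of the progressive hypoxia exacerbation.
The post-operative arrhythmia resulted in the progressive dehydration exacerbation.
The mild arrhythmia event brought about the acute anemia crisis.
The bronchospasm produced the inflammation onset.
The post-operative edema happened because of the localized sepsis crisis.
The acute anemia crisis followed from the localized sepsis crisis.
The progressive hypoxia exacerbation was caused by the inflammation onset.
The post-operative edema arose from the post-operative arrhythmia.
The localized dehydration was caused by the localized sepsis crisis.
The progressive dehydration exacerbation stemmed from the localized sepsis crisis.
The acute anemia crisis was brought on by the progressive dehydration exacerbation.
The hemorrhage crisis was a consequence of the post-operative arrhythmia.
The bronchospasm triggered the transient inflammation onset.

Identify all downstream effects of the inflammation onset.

the acute anemia crisis, the hemorrhage crisis, the post-operative edema, the progressive dehydration exacerbation, the progressive hypoxia exacerbation

Direct effects: the progressive hypoxia exacerbation.
2 steps out: the hemorrhage crisis.
3 steps out: the post-operative edema.
4 steps out: the progressive dehydration exacerbation.
5 steps out: the acute anemia crisis.
Not reachable from it: the bronchospasm, the transient inflammation onset, the hyperglycemia event, the localized sepsis crisis, the hypotension onset, the post-operative arrhythmia, the localized dehydration, the mild arrhythmia event.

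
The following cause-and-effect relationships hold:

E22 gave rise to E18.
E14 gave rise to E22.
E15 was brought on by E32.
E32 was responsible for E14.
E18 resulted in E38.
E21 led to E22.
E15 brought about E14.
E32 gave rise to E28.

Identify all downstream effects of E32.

E14, E15, E18, E22, E28, E38

Direct effects: E15, E14, E28.
2 steps out: E22.
3 steps out: E18.
4 steps out: E38.
Not reachable from it: E21.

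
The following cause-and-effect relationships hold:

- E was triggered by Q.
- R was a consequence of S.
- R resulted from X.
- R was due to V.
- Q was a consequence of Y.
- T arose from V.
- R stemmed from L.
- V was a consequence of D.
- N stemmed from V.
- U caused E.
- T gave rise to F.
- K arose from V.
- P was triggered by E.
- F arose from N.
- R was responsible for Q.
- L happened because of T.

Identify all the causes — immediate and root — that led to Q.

Immediate causes of Q: Y, R.
Further upstream: D, V, T, L, S, X.

D, L, R, S, T, V, X, Y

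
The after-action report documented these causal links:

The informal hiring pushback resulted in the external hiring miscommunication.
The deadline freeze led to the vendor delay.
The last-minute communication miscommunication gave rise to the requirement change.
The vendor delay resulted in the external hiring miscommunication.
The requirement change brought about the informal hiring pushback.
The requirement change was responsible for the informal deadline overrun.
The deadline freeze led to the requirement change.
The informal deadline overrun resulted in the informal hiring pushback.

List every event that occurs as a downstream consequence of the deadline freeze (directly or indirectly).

Direct effects: the vendor delay, the requirement change.
2 steps out: the informal deadline overrun, the informal hiring pushback, the external hiring miscommunication.
Not reachable from it: the last-minute communication miscommunication.

the external hiring miscommunication, the informal deadline overrun, the informal hiring pushback, the requirement change, the vendor delay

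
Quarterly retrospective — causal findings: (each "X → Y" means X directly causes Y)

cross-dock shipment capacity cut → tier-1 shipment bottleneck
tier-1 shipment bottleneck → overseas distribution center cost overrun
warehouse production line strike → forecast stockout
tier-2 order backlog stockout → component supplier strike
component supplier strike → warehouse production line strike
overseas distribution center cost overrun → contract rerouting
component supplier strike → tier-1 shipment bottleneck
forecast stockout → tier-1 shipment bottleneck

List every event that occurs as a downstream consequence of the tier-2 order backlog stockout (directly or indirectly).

the component supplier strike, the contract rerouting, the forecast stockout, the overseas distribution center cost overrun, the tier-1 shipment bottleneck, the warehouse production line strike

Direct effects: the component supplier strike.
2 steps out: the warehouse production line strike, the tier-1 shipment bottleneck.
3 steps out: the forecast stockout, the overseas distribution center cost overrun.
4 steps out: the contract rerouting.
Not reachable from it: the cross-dock shipment capacity cut.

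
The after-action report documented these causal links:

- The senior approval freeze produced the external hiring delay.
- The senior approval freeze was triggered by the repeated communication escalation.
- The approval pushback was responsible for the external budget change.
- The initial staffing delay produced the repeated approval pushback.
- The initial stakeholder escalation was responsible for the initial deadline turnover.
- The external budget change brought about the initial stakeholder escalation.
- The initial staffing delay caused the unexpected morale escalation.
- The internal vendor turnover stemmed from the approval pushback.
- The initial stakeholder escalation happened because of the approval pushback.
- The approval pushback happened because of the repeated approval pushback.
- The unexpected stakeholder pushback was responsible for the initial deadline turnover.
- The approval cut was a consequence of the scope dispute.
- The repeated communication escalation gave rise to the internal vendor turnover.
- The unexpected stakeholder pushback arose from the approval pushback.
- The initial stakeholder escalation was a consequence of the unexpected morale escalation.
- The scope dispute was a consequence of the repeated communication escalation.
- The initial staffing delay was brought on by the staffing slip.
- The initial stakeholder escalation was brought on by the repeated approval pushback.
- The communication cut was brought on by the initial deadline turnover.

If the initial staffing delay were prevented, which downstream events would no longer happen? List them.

Downstream of the initial staffing delay: the unexpected morale escalation, the repeated approval pushback, the approval pushback, the external budget change, the initial stakeholder escalation, the unexpected stakeholder pushback, the initial deadline turnover, the communication cut, the internal vendor turnover.
Of those, still caused via another path: the internal vendor turnover.
The remainder have no surviving cause.

the approval pushback, the communication cut, the external budget change, the initial deadline turnover, the initial stakeholder escalation, the repeated approval pushback, the unexpected morale escalation, the unexpected stakeholder pushback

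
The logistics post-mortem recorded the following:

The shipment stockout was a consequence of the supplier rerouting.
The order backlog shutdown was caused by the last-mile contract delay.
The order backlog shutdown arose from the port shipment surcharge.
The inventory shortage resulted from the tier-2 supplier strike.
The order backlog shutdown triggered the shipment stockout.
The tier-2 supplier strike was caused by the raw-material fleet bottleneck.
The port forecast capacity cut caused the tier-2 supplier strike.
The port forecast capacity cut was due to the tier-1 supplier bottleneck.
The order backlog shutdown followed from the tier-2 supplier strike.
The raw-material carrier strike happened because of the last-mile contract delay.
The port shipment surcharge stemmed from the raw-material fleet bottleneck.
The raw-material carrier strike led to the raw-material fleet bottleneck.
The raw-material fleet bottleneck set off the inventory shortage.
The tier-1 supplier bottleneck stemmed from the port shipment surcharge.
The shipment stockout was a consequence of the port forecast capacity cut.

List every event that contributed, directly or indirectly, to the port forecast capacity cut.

the last-mile contract delay, the port shipment surcharge, the raw-material carrier strike, the raw-material fleet bottleneck, the tier-1 supplier bottleneck

Immediate cause of the port forecast capacity cut: the tier-1 supplier bottleneck.
Further upstream: the last-mile contract delay, the raw-material carrier strike, the raw-material fleet bottleneck, the port shipment surcharge.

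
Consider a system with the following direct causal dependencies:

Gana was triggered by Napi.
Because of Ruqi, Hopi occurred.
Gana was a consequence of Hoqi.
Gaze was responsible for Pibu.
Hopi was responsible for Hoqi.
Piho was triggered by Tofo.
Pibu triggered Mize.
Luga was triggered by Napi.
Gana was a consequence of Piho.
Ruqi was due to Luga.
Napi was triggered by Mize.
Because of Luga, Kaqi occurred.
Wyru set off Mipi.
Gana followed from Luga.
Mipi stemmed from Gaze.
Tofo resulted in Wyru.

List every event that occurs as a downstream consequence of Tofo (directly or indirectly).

Direct effects: Wyru, Piho.
2 steps out: Mipi, Gana.
Not reachable from it: Gaze, Pibu, Mize, Napi, Luga, Kaqi, Ruqi, Hopi, Hoqi.

Gana, Mipi, Piho, Wyru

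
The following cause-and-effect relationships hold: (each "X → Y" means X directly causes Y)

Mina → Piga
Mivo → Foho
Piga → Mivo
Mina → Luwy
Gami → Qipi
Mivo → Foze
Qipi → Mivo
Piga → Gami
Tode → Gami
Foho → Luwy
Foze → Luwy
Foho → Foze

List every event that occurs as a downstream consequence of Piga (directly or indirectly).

Foho, Foze, Gami, Luwy, Mivo, Qipi

Direct effects: Gami, Mivo.
2 steps out: Qipi, Foho, Foze.
3 steps out: Luwy.
Not reachable from it: Tode, Mina.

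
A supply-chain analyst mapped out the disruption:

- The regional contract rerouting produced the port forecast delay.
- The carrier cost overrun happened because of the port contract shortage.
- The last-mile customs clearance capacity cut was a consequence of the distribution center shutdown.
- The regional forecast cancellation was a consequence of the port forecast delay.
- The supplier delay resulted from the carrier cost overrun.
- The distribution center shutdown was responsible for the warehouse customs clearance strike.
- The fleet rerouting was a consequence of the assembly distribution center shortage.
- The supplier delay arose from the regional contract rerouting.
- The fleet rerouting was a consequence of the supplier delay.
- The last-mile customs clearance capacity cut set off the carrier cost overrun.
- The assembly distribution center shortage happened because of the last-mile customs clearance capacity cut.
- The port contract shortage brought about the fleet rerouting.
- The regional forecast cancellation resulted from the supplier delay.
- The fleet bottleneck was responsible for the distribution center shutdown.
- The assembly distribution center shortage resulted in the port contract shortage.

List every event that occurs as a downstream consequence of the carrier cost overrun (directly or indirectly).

the fleet rerouting, the regional forecast cancellation, the supplier delay

Direct effects: the supplier delay.
2 steps out: the regional forecast cancellation, the fleet rerouting.
Not reachable from it: the fleet bottleneck, the regional contract rerouting, the distribution center shutdown, the last-mile customs clearance capacity cut, the assembly distribution center shortage, the port contract shortage, the port forecast delay, the warehouse customs clearance strike.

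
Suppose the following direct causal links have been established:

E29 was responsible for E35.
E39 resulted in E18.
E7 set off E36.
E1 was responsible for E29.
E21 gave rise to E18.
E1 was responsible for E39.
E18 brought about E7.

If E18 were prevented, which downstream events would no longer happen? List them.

Downstream of E18: E7, E36.

E36, E7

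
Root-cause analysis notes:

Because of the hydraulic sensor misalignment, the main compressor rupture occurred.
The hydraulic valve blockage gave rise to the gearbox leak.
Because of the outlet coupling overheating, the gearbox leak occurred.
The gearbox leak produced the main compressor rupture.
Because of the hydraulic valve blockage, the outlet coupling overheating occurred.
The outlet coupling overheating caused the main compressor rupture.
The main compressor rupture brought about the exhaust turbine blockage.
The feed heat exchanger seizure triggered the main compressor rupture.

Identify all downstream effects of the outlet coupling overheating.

the exhaust turbine blockage, the gearbox leak, the main compressor rupture

Direct effects: the gearbox leak, the main compressor rupture.
2 steps out: the exhaust turbine blockage.
Not reachable from it: the hydraulic sensor misalignment, the hydraulic valve blockage, the feed heat exchanger seizure.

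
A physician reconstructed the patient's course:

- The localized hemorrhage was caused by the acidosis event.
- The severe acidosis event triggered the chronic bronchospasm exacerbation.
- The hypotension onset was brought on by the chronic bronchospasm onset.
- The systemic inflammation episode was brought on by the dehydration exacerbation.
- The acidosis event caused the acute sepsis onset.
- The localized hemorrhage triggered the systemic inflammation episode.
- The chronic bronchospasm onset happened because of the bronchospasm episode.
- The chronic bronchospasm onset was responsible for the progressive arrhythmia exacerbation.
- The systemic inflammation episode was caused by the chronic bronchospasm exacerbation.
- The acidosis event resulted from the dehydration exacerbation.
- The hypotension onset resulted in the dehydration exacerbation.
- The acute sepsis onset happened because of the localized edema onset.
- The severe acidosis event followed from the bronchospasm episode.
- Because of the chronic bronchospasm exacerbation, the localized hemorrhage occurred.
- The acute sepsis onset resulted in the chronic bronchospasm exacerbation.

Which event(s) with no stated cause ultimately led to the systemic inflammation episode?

the bronchospasm episode, the localized edema onset

Tracing upstream from the systemic inflammation episode: the systemic inflammation episode ← the chronic bronchospasm exacerbation ← the severe acidosis event ← the bronchospasm episode.
A separate upstream branch: the systemic inflammation episode ← the chronic bronchospasm exacerbation ← the acute sepsis onset ← the localized edema onset.
Each of those chain origins has no stated cause.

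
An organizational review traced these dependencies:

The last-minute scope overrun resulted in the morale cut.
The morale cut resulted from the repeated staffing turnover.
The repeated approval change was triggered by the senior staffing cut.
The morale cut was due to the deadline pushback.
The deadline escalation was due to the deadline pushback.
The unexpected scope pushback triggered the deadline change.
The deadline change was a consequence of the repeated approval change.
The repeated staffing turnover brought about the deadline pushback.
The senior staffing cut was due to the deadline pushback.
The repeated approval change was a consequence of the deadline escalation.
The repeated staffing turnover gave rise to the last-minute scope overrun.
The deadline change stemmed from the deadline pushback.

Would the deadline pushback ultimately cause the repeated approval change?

Yes

There is a causal chain: the deadline pushback → the deadline escalation → the repeated approval change.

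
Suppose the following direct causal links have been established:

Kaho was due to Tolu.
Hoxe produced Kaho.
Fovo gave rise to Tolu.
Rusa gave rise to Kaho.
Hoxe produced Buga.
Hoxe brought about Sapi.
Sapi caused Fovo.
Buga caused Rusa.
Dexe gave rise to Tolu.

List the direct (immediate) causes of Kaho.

Hoxe, Rusa, Tolu

Upstream contributors include Sapi, Fovo, Dexe, Buga, but only Hoxe, Rusa, Tolu feed directly into Kaho.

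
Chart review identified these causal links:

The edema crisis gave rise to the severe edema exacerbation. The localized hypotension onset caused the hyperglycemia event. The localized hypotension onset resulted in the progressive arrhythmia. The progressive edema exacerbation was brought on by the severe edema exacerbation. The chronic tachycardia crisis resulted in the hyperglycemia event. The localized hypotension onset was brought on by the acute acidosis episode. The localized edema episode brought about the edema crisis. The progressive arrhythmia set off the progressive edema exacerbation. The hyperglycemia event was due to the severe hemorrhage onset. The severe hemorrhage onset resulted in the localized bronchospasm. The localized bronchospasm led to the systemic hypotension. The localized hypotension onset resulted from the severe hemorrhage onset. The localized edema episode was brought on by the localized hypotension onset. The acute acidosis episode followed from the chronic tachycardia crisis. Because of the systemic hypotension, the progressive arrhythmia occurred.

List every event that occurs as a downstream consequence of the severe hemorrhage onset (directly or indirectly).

Direct effects: the localized bronchospasm, the localized hypotension onset, the hyperglycemia event.
2 steps out: the systemic hypotension, the progressive arrhythmia, the localized edema episode.
3 steps out: the edema crisis, the progressive edema exacerbation.
4 steps out: the severe edema exacerbation.
Not reachable from it: the chronic tachycardia crisis, the acute acidosis episode.

the edema crisis, the hyperglycemia event, the localized bronchospasm, the localized edema episode, the localized hypotension onset, the progressive arrhythmia, the progressive edema exacerbation, the severe edema exacerbation, the systemic hypotension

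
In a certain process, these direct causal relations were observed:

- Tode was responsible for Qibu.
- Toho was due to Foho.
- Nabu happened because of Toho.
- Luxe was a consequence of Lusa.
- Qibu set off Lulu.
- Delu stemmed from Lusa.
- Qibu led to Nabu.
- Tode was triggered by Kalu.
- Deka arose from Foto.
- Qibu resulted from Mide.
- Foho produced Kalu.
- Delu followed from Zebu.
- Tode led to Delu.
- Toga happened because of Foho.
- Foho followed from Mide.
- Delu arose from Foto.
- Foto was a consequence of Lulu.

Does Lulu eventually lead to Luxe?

No

Lulu leads to Foto, Delu, Deka; Luxe is not among them.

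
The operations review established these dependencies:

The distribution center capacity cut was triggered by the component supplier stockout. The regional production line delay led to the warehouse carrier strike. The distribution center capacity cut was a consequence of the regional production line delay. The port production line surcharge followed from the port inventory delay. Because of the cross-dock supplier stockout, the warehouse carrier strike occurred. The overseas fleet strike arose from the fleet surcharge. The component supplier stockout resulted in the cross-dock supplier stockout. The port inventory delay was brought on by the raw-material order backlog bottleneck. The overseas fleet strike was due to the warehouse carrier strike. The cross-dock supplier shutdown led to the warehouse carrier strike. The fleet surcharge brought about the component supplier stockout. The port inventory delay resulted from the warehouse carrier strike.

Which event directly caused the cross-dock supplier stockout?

the component supplier stockout

Upstream contributors include the fleet surcharge, but only the component supplier stockout feeds directly into the cross-dock supplier stockout.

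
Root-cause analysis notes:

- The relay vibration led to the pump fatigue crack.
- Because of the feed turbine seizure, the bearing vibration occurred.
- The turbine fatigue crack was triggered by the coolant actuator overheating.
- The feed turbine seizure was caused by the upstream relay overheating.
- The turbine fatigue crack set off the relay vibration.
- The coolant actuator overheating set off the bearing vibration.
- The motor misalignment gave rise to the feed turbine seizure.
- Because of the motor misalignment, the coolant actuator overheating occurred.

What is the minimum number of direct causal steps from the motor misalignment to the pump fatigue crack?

Shortest chain: the motor misalignment → the coolant actuator overheating → the turbine fatigue crack → the relay vibration → the pump fatigue crack.

4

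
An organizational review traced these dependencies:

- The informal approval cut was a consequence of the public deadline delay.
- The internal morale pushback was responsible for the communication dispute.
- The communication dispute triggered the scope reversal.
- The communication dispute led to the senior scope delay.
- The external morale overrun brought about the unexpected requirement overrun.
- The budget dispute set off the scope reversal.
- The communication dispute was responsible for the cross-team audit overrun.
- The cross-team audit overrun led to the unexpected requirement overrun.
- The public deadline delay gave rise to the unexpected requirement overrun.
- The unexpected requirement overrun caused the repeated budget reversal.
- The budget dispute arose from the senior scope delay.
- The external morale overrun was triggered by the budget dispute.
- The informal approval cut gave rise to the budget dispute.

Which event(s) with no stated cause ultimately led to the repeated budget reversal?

Tracing upstream from the repeated budget reversal: the repeated budget reversal ← the unexpected requirement overrun ← the cross-team audit overrun ← the communication dispute ← the internal morale pushback.
A separate upstream branch: the repeated budget reversal ← the unexpected requirement overrun ← the public deadline delay.
Each of those chain origins has no stated cause.

the internal morale pushback, the public deadline delay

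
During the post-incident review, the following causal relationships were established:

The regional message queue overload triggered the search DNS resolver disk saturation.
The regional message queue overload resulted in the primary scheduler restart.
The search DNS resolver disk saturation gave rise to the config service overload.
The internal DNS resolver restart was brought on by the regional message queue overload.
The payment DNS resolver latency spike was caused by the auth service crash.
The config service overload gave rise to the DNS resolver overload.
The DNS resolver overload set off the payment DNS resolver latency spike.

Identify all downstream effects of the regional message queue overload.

Direct effects: the internal DNS resolver restart, the search DNS resolver disk saturation, the primary scheduler restart.
2 steps out: the config service overload.
3 steps out: the DNS resolver overload.
4 steps out: the payment DNS resolver latency spike.
Not reachable from it: the auth service crash.

the DNS resolver overload, the config service overload, the internal DNS resolver restart, the payment DNS resolver latency spike, the primary scheduler restart, the search DNS resolver disk saturation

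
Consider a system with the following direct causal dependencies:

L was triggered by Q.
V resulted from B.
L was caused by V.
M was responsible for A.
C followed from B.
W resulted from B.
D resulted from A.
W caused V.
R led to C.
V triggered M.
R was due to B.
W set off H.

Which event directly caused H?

W

Upstream contributors include B, but only W feeds directly into H.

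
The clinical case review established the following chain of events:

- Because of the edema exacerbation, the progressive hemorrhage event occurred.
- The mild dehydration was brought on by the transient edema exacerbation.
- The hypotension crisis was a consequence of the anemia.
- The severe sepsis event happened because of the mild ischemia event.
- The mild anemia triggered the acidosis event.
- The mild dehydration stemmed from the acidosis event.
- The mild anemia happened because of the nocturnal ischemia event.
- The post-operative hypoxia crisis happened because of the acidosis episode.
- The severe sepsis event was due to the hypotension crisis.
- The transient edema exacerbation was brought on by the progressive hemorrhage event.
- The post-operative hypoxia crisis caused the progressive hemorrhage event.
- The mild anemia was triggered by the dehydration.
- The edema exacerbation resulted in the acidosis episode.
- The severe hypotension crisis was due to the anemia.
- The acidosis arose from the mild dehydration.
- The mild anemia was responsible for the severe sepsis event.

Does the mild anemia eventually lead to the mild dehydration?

There is a causal chain: the mild anemia → the acidosis event → the mild dehydration.

Yes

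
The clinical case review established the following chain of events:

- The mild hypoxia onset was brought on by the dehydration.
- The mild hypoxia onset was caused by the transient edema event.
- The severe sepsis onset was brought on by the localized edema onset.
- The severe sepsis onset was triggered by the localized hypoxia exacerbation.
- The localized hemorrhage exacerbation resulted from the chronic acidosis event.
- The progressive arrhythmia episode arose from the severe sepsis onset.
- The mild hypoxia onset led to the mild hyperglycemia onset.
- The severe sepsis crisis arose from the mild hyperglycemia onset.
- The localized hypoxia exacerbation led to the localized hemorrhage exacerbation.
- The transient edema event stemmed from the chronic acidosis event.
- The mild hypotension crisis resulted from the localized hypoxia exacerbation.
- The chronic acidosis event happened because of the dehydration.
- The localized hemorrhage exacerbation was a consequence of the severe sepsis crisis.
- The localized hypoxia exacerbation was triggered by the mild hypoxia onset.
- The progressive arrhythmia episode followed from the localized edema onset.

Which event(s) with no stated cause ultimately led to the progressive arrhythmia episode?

the dehydration, the localized edema onset

Tracing upstream from the progressive arrhythmia episode: the progressive arrhythmia episode ← the severe sepsis onset ← the localized hypoxia exacerbation ← the mild hypoxia onset ← the dehydration.
A separate upstream branch: the progressive arrhythmia episode ← the localized edema onset.
Each of those chain origins has no stated cause.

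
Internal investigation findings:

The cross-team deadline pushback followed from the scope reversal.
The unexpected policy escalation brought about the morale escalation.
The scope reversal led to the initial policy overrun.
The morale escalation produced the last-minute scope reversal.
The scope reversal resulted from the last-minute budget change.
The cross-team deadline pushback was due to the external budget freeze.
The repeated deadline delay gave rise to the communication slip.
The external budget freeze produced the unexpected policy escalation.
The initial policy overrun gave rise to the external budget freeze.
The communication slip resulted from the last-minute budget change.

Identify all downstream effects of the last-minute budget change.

the communication slip, the cross-team deadline pushback, the external budget freeze, the initial policy overrun, the last-minute scope reversal, the morale escalation, the scope reversal, the unexpected policy escalation

Direct effects: the scope reversal, the communication slip.
2 steps out: the initial policy overrun, the cross-team deadline pushback.
3 steps out: the external budget freeze.
4 steps out: the unexpected policy escalation.
5 steps out: the morale escalation.
6 steps out: the last-minute scope reversal.
Not reachable from it: the repeated deadline delay.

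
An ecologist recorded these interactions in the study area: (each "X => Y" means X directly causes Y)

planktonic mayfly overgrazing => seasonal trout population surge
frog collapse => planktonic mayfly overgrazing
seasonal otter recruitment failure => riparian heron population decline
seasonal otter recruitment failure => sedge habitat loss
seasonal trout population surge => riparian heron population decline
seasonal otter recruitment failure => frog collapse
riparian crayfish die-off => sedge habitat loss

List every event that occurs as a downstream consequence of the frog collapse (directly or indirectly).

Direct effects: the planktonic mayfly overgrazing.
2 steps out: the seasonal trout population surge.
3 steps out: the riparian heron population decline.
Not reachable from it: the seasonal otter recruitment failure, the sedge habitat loss, the riparian crayfish die-off.

the planktonic mayfly overgrazing, the riparian heron population decline, the seasonal trout population surge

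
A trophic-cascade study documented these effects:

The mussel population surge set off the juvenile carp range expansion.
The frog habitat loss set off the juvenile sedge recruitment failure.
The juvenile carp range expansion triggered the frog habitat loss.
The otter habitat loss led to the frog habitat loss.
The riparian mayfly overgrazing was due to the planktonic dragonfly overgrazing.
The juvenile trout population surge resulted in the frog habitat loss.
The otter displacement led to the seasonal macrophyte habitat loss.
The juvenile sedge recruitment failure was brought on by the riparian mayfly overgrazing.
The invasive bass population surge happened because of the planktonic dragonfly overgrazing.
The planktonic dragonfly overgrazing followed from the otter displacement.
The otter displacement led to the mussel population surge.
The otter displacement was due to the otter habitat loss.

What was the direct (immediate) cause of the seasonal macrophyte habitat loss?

Upstream contributors include the otter habitat loss, but only the otter displacement feeds directly into the seasonal macrophyte habitat loss.

the otter displacement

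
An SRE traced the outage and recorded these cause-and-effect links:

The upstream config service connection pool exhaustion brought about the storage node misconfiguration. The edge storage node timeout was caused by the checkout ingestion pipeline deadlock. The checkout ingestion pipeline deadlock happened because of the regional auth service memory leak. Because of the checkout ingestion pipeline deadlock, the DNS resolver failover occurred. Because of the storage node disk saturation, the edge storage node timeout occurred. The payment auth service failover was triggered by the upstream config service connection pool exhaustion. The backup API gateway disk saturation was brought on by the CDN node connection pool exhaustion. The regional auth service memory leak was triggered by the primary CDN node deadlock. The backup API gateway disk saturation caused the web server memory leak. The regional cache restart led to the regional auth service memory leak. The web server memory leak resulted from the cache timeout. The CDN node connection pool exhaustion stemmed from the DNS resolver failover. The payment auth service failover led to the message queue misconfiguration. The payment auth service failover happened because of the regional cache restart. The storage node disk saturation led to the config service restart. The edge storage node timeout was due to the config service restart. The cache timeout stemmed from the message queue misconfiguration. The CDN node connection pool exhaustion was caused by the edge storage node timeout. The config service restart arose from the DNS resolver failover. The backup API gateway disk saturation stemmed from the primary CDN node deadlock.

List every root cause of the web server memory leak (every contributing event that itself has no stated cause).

Tracing upstream from the web server memory leak: the web server memory leak ← the backup API gateway disk saturation ← the primary CDN node deadlock.
A separate upstream branch: the web server memory leak ← the cache timeout ← the message queue misconfiguration ← the payment auth service failover ← the upstream config service connection pool exhaustion.
A separate upstream branch: the web server memory leak ← the cache timeout ← the message queue misconfiguration ← the payment auth service failover ← the regional cache restart.
A separate upstream branch: the web server memory leak ← the backup API gateway disk saturation ← the CDN node connection pool exhaustion ← the edge storage node timeout ← the storage node disk saturation.
Each of those chain origins has no stated cause.

the primary CDN node deadlock, the regional cache restart, the storage node disk saturation, the upstream config service connection pool exhaustion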